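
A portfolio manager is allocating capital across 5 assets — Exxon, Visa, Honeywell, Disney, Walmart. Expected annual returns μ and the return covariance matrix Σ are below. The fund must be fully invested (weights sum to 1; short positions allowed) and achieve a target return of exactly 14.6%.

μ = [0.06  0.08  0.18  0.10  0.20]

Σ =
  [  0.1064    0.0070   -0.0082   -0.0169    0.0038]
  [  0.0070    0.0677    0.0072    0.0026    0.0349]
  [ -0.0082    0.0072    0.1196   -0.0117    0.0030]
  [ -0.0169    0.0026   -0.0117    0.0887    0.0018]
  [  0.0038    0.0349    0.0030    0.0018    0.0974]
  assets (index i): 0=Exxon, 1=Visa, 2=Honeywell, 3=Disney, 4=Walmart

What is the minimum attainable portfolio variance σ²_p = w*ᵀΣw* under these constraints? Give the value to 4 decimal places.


x=Σ⁻¹μ = [0.8672  -0.1751  1.6693  1.4773  2.0036]
y=Σ⁻¹𝟙 = [11.6523  8.8277  9.8865  14.4160  6.0783]
a=μᵀx=0.886935  b=𝟙ᵀx=5.842186  c=𝟙ᵀy=50.860872  D=ac−b²=10.979128
λ₁=(c·0.146−b)/D = (50.860872·0.146−5.842186)/10.979128 = 0.144228
λ₂=(a−b·0.146)/D = (0.886935−5.842186·0.146)/10.979128 = 0.003095
w* = 0.144228·x + 0.003095·y:
  w_0 = 0.144228·0.8672 + 0.003095·11.6523 = 0.1611  (Exxon)
  w_1 = 0.144228·-0.1751 + 0.003095·8.8277 = 0.0021  (Visa)
  w_2 = 0.144228·1.6693 + 0.003095·9.8865 = 0.2714  (Honeywell)
  w_3 = 0.144228·1.4773 + 0.003095·14.4160 = 0.2577  (Disney)
  w_4 = 0.144228·2.0036 + 0.003095·6.0783 = 0.3078  (Walmart)
Σw_i=1.0000  μᵀw=0.1460
σ²=wᵀΣw=λ₁·μ_p+λ₂ = 0.144228·0.146 + 0.003095 = 0.024152 ≈ 0.0242

0.0242


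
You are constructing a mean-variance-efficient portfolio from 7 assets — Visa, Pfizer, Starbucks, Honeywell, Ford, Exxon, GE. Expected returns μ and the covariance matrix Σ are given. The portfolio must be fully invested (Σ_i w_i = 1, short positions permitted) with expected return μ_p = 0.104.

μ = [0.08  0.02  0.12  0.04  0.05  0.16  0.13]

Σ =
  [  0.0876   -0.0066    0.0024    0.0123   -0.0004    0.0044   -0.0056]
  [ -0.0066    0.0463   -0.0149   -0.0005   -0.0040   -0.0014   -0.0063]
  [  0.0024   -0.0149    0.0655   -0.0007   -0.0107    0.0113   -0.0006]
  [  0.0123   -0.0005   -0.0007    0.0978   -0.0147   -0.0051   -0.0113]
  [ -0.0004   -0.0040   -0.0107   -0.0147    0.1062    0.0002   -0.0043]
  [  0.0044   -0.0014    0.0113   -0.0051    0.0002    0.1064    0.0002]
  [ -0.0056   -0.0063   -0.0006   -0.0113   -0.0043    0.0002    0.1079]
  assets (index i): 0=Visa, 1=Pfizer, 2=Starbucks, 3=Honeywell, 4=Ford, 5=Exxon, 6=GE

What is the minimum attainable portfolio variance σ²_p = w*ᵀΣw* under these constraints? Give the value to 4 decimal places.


p=Σ⁻¹μ = [0.9091  1.5592  2.0976  0.6885  0.8963  1.2925  1.4601]
q=Σ⁻¹𝟙 = [12.0873  34.7712  24.2896  13.4162  15.6317  7.3638  14.0748]
a=μᵀp=0.824593  b=𝟙ᵀp=8.903305  c=𝟙ᵀq=121.634387  D=ac−b²=21.029992
λ₁=(c·0.104−b)/D = (121.634387·0.104−8.903305)/21.029992 = 0.178158
λ₂=(a−b·0.104)/D = (0.824593−8.903305·0.104)/21.029992 = -0.004819
w* = 0.178158·p + -0.004819·q:
  w_0 = 0.178158·0.9091 + -0.004819·12.0873 = 0.1037  (Visa)
  w_1 = 0.178158·1.5592 + -0.004819·34.7712 = 0.1102  (Pfizer)
  w_2 = 0.178158·2.0976 + -0.004819·24.2896 = 0.2566  (Starbucks)
  w_3 = 0.178158·0.6885 + -0.004819·13.4162 = 0.0580  (Honeywell)
  w_4 = 0.178158·0.8963 + -0.004819·15.6317 = 0.0843  (Ford)
  w_5 = 0.178158·1.2925 + -0.004819·7.3638 = 0.1948  (Exxon)
  w_6 = 0.178158·1.4601 + -0.004819·14.0748 = 0.1923  (GE)
Σw_i=1.0000  μᵀw=0.1040
σ²=wᵀΣw=λ₁·μ_p+λ₂ = 0.178158·0.104 + -0.004819 = 0.013709 ≈ 0.0137

0.0137


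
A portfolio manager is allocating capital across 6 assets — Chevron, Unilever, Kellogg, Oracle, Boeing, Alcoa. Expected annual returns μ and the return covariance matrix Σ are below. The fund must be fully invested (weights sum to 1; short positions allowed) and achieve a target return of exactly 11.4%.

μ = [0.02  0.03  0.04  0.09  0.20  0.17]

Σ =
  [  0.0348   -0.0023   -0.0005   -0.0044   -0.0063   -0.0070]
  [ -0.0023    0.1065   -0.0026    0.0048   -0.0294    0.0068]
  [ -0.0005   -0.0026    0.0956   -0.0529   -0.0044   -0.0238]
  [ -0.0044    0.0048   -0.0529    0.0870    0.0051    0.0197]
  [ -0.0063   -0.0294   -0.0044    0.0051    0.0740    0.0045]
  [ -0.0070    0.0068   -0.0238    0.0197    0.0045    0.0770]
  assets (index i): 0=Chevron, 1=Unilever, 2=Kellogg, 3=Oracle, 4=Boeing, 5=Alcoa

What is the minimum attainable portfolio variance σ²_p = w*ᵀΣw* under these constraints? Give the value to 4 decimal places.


0.0099

x=Σ⁻¹μ = [1.9162  1.0182  2.0837  1.6292  3.1399  2.3358]
y=Σ⁻¹𝟙 = [40.8581  14.7891  30.9200  26.4348  21.8558  16.9120]
a=μᵀx=1.323914  b=𝟙ᵀx=12.122966  c=𝟙ᵀy=151.769798  D=ac−b²=53.963847
λ₁=(c·0.114−b)/D = (151.769798·0.114−12.122966)/53.963847 = 0.095968
λ₂=(a−b·0.114)/D = (1.323914−12.122966·0.114)/53.963847 = -0.001077
w* = 0.095968·x + -0.001077·y:
  w_0 = 0.095968·1.9162 + -0.001077·40.8581 = 0.1399  (Chevron)
  w_1 = 0.095968·1.0182 + -0.001077·14.7891 = 0.0818  (Unilever)
  w_2 = 0.095968·2.0837 + -0.001077·30.9200 = 0.1667  (Kellogg)
  w_3 = 0.095968·1.6292 + -0.001077·26.4348 = 0.1279  (Oracle)
  w_4 = 0.095968·3.1399 + -0.001077·21.8558 = 0.2778  (Boeing)
  w_5 = 0.095968·2.3358 + -0.001077·16.9120 = 0.2060  (Alcoa)
Σw_i=1.0000  μᵀw=0.1140
σ²=wᵀΣw=λ₁·μ_p+λ₂ = 0.095968·0.114 + -0.001077 = 0.009864 ≈ 0.0099


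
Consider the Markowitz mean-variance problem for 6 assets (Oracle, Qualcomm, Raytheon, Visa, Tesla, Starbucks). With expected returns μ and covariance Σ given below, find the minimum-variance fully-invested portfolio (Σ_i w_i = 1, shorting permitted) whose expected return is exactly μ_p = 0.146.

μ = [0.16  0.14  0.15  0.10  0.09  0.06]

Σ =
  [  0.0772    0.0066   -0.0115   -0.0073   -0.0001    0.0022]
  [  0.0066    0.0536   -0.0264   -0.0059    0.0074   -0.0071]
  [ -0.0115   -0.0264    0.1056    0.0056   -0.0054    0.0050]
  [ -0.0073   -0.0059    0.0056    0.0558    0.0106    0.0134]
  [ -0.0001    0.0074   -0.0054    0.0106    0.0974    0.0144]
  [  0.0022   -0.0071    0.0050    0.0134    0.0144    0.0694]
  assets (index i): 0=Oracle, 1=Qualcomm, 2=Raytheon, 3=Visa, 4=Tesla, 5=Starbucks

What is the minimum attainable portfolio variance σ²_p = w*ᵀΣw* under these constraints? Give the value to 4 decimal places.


0.0152

p=Σ⁻¹μ = [2.3007  3.7895  2.5115  2.0285  0.4821  0.5067]
q=Σ⁻¹𝟙 = [14.4160  27.7733  16.8246  17.3352  5.5803  11.0764]
a=μᵀp=1.551990  b=𝟙ᵀp=11.618843  c=𝟙ᵀq=93.005817  D=ac−b²=9.346615
λ₁=(c·0.146−b)/D = (93.005817·0.146−11.618843)/9.346615 = 0.209702
λ₂=(a−b·0.146)/D = (1.551990−11.618843·0.146)/9.346615 = -0.015445
w* = 0.209702·p + -0.015445·q:
  w_0 = 0.209702·2.3007 + -0.015445·14.4160 = 0.2598  (Oracle)
  w_1 = 0.209702·3.7895 + -0.015445·27.7733 = 0.3657  (Qualcomm)
  w_2 = 0.209702·2.5115 + -0.015445·16.8246 = 0.2668  (Raytheon)
  w_3 = 0.209702·2.0285 + -0.015445·17.3352 = 0.1576  (Visa)
  w_4 = 0.209702·0.4821 + -0.015445·5.5803 = 0.0149  (Tesla)
  w_5 = 0.209702·0.5067 + -0.015445·11.0764 = -0.0648  (Starbucks)
Σw_i=1.0000  μᵀw=0.1460
σ²=wᵀΣw=λ₁·μ_p+λ₂ = 0.209702·0.146 + -0.015445 = 0.015171 ≈ 0.0152


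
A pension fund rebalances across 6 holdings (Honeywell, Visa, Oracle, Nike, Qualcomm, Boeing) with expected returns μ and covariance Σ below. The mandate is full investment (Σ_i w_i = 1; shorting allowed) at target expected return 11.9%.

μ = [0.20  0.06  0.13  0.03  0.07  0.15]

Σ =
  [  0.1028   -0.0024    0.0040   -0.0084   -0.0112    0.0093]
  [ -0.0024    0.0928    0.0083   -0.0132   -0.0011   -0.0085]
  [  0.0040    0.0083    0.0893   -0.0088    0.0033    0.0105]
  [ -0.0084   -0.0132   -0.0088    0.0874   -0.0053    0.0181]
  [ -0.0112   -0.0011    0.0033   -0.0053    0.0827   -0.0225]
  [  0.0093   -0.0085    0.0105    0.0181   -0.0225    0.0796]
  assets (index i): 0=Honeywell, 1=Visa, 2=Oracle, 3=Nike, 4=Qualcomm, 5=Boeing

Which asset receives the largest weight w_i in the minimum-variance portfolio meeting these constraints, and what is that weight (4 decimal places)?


x=Σ⁻¹μ = [1.9641  0.8699  1.0394  0.4596  1.6486  1.9722]
y=Σ⁻¹𝟙 = [11.5879  13.7282  8.5028  13.7791  18.0679  13.5273]
a=μᵀx=1.005166  b=𝟙ᵀx=7.953859  c=𝟙ᵀy=79.193226  D=ac−b²=16.338444
λ₁=(c·0.119−b)/D = (79.193226·0.119−7.953859)/16.338444 = 0.089980
λ₂=(a−b·0.119)/D = (1.005166−7.953859·0.119)/16.338444 = 0.003590
w* = 0.089980·x + 0.003590·y:
  w_0 = 0.089980·1.9641 + 0.003590·11.5879 = 0.2183  (Honeywell)
  w_1 = 0.089980·0.8699 + 0.003590·13.7282 = 0.1276  (Visa)
  w_2 = 0.089980·1.0394 + 0.003590·8.5028 = 0.1241  (Oracle)
  w_3 = 0.089980·0.4596 + 0.003590·13.7791 = 0.0908  (Nike)
  w_4 = 0.089980·1.6486 + 0.003590·18.0679 = 0.2132  (Qualcomm)
  w_5 = 0.089980·1.9722 + 0.003590·13.5273 = 0.2260  (Boeing)
Σw_i=1.0000  μᵀw=0.1190
σ²=wᵀΣw=λ₁·μ_p+λ₂ = 0.089980·0.119 + 0.003590 = 0.014298 ≈ 0.0143

Boeing (0.2260)


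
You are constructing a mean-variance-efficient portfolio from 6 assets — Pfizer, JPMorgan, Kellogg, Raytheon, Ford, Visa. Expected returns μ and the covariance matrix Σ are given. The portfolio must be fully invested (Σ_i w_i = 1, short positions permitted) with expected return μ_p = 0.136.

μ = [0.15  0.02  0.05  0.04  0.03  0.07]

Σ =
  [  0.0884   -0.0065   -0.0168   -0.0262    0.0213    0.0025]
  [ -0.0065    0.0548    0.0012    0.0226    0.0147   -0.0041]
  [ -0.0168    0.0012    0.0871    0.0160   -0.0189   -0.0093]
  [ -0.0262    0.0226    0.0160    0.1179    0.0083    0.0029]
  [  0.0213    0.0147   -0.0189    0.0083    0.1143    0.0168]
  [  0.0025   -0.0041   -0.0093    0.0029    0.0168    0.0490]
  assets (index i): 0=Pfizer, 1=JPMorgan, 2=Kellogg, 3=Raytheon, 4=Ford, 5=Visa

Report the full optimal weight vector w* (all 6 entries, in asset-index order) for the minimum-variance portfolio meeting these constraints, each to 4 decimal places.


g=Σ⁻¹μ = [2.1203  0.5778  0.9779  0.5497  -0.3252  1.6333]
h=Σ⁻¹𝟙 = [16.2463  18.6562  16.2824  5.5816  2.2074  23.1435]
a=μᵀg=0.505052  b=𝟙ᵀg=5.533712  c=𝟙ᵀh=82.117312  D=ac−b²=10.851527
λ₁=(c·0.136−b)/D = (82.117312·0.136−5.533712)/10.851527 = 0.519212
λ₂=(a−b·0.136)/D = (0.505052−5.533712·0.136)/10.851527 = -0.022811
w* = 0.519212·g + -0.022811·h:
  w_0 = 0.519212·2.1203 + -0.022811·16.2463 = 0.7303  (Pfizer)
  w_1 = 0.519212·0.5778 + -0.022811·18.6562 = -0.1256  (JPMorgan)
  w_2 = 0.519212·0.9779 + -0.022811·16.2824 = 0.1363  (Kellogg)
  w_3 = 0.519212·0.5497 + -0.022811·5.5816 = 0.1581  (Raytheon)
  w_4 = 0.519212·-0.3252 + -0.022811·2.2074 = -0.2192  (Ford)
  w_5 = 0.519212·1.6333 + -0.022811·23.1435 = 0.3201  (Visa)
Σw_i=1.0000  μᵀw=0.1360
σ²=wᵀΣw=λ₁·μ_p+λ₂ = 0.519212·0.136 + -0.022811 = 0.047802 ≈ 0.0478

0.7303  -0.1256  0.1363  0.1581  -0.2192  0.3201


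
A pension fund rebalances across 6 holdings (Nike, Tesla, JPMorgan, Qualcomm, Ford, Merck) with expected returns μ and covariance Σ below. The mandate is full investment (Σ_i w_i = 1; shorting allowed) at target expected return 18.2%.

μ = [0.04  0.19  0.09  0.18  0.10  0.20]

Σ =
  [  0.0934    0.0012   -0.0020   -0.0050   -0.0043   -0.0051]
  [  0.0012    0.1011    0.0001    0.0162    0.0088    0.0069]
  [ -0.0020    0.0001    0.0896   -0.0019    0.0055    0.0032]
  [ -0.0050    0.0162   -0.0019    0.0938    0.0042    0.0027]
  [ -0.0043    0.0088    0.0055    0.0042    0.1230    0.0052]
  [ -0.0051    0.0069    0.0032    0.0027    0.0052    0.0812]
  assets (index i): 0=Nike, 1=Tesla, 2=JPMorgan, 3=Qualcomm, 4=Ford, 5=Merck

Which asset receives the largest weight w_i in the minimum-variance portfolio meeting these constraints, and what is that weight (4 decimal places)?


p=Σ⁻¹μ = [0.6665  1.4061  0.9386  1.6414  0.5422  2.2591]
q=Σ⁻¹𝟙 = [12.3020  6.8125  10.8135  9.7297  6.7782  11.3253]
a=μᵀp=1.179787  b=𝟙ᵀp=7.453892  c=𝟙ᵀq=57.761159  D=ac−b²=12.585341
λ₁=(c·0.182−b)/D = (57.761159·0.182−7.453892)/12.585341 = 0.243032
λ₂=(a−b·0.182)/D = (1.179787−7.453892·0.182)/12.585341 = -0.014050
w* = 0.243032·p + -0.014050·q:
  w_0 = 0.243032·0.6665 + -0.014050·12.3020 = -0.0109  (Nike)
  w_1 = 0.243032·1.4061 + -0.014050·6.8125 = 0.2460  (Tesla)
  w_2 = 0.243032·0.9386 + -0.014050·10.8135 = 0.0762  (JPMorgan)
  w_3 = 0.243032·1.6414 + -0.014050·9.7297 = 0.2622  (Qualcomm)
  w_4 = 0.243032·0.5422 + -0.014050·6.7782 = 0.0365  (Ford)
  w_5 = 0.243032·2.2591 + -0.014050·11.3253 = 0.3899  (Merck)
Σw_i=1.0000  μᵀw=0.1820
σ²=wᵀΣw=λ₁·μ_p+λ₂ = 0.243032·0.182 + -0.014050 = 0.030182 ≈ 0.0302

Merck (0.3899)


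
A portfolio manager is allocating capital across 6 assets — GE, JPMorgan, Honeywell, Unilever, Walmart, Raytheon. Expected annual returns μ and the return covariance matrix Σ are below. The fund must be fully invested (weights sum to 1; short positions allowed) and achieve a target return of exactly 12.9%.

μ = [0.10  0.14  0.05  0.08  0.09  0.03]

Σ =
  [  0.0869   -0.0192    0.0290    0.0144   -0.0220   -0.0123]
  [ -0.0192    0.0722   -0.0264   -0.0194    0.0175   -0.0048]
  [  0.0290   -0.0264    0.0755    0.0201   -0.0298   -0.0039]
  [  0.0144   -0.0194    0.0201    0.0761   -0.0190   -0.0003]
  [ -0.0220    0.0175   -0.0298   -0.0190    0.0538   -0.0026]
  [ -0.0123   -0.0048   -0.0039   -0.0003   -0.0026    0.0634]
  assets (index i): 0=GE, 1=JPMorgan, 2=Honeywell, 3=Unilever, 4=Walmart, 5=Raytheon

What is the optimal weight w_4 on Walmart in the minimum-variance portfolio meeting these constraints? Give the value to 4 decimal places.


g=Σ⁻¹μ = [1.8877  2.8868  1.8057  1.7543  3.1887  1.3081]
h=Σ⁻¹𝟙 = [18.7685  25.7312  27.3978  19.2644  41.0712  24.8230]
a=μᵀg=1.149778  b=𝟙ᵀg=12.831355  c=𝟙ᵀh=157.056069  D=ac−b²=15.935960
λ₁=(c·0.129−b)/D = (157.056069·0.129−12.831355)/15.935960 = 0.466171
λ₂=(a−b·0.129)/D = (1.149778−12.831355·0.129)/15.935960 = -0.031719
w* = 0.466171·g + -0.031719·h:
  w_0 = 0.466171·1.8877 + -0.031719·18.7685 = 0.2847  (GE)
  w_1 = 0.466171·2.8868 + -0.031719·25.7312 = 0.5296  (JPMorgan)
  w_2 = 0.466171·1.8057 + -0.031719·27.3978 = -0.0272  (Honeywell)
  w_3 = 0.466171·1.7543 + -0.031719·19.2644 = 0.2068  (Unilever)
  w_4 = 0.466171·3.1887 + -0.031719·41.0712 = 0.1838  (Walmart)
  w_5 = 0.466171·1.3081 + -0.031719·24.8230 = -0.1775  (Raytheon)
Σw_i=1.0000  μᵀw=0.1290
σ²=wᵀΣw=λ₁·μ_p+λ₂ = 0.466171·0.129 + -0.031719 = 0.028417 ≈ 0.0284

0.1838


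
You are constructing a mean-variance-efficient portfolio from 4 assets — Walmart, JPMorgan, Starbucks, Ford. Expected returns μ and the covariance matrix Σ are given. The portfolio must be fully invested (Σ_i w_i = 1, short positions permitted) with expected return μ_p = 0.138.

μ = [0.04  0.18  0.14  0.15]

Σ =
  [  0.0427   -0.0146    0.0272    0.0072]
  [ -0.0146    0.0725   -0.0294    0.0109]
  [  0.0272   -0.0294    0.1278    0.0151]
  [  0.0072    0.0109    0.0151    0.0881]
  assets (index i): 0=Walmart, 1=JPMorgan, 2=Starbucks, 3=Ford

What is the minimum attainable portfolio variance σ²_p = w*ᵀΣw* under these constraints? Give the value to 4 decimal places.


u=Σ⁻¹μ = [0.8761  3.1238  1.5112  0.9855]
v=Σ⁻¹𝟙 = [25.4035  20.7125  6.5219  5.5942]
a=μᵀu=0.956725  b=𝟙ᵀu=6.496592  c=𝟙ᵀv=58.232118  D=ac−b²=13.506425
λ₁=(c·0.138−b)/D = (58.232118·0.138−6.496592)/13.506425 = 0.113978
λ₂=(a−b·0.138)/D = (0.956725−6.496592·0.138)/13.506425 = 0.004457
w* = 0.113978·u + 0.004457·v:
  w_0 = 0.113978·0.8761 + 0.004457·25.4035 = 0.2131  (Walmart)
  w_1 = 0.113978·3.1238 + 0.004457·20.7125 = 0.4484  (JPMorgan)
  w_2 = 0.113978·1.5112 + 0.004457·6.5219 = 0.2013  (Starbucks)
  w_3 = 0.113978·0.9855 + 0.004457·5.5942 = 0.1373  (Ford)
Σw_i=1.0000  μᵀw=0.1380
σ²=wᵀΣw=λ₁·μ_p+λ₂ = 0.113978·0.138 + 0.004457 = 0.020186 ≈ 0.0202

0.0202


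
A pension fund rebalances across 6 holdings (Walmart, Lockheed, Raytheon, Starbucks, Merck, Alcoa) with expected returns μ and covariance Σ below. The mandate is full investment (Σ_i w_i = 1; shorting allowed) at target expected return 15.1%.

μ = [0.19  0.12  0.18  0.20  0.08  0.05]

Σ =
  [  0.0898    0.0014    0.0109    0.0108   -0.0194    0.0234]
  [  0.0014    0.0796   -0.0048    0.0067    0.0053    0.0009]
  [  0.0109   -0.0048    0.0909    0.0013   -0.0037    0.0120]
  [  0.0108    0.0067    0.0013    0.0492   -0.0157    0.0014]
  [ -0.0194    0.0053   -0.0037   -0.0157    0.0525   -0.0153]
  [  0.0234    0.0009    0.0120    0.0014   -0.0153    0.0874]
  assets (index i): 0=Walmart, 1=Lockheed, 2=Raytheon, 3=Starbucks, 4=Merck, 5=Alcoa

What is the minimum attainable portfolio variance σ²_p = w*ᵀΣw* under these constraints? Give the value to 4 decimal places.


0.0110

p=Σ⁻¹μ = [2.0514  0.9330  1.8252  4.6447  3.8088  0.3550]
q=Σ⁻¹𝟙 = [10.7392  8.1845  9.4762  27.3333  34.7706  12.8301]
a=μᵀp=2.081667  b=𝟙ᵀp=13.618108  c=𝟙ᵀq=103.333820  D=ac−b²=29.653705
λ₁=(c·0.151−b)/D = (103.333820·0.151−13.618108)/29.653705 = 0.066949
λ₂=(a−b·0.151)/D = (2.081667−13.618108·0.151)/29.653705 = 0.000854
w* = 0.066949·p + 0.000854·q:
  w_0 = 0.066949·2.0514 + 0.000854·10.7392 = 0.1465  (Walmart)
  w_1 = 0.066949·0.9330 + 0.000854·8.1845 = 0.0695  (Lockheed)
  w_2 = 0.066949·1.8252 + 0.000854·9.4762 = 0.1303  (Raytheon)
  w_3 = 0.066949·4.6447 + 0.000854·27.3333 = 0.3343  (Starbucks)
  w_4 = 0.066949·3.8088 + 0.000854·34.7706 = 0.2847  (Merck)
  w_5 = 0.066949·0.3550 + 0.000854·12.8301 = 0.0347  (Alcoa)
Σw_i=1.0000  μᵀw=0.1510
σ²=wᵀΣw=λ₁·μ_p+λ₂ = 0.066949·0.151 + 0.000854 = 0.010964 ≈ 0.0110


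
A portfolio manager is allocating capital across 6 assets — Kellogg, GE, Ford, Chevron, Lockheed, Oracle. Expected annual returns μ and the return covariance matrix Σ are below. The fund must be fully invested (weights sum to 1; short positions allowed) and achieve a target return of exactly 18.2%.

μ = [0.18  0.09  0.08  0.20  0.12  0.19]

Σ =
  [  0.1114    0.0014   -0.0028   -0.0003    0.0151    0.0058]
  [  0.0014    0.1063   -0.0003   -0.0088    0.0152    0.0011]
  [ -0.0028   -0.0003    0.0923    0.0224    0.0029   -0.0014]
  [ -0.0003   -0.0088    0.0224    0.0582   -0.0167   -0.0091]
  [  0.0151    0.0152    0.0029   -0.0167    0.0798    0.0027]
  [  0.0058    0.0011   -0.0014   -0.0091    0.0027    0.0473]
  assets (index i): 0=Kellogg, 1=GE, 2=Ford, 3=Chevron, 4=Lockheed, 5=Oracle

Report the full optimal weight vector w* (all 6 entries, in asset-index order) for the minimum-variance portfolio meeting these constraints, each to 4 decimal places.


0.0836  0.0567  -0.0441  0.3929  0.1467  0.3642

x=Σ⁻¹μ = [1.0908  0.9082  -0.3063  5.0137  2.0256  4.7019]
y=Σ⁻¹𝟙 = [5.9253  9.1430  5.0595  24.3916  13.7684  24.2589]
a=μᵀx=2.392755  b=𝟙ᵀx=13.433926  c=𝟙ᵀy=82.546874  D=ac−b²=17.044051
λ₁=(c·0.182−b)/D = (82.546874·0.182−13.433926)/17.044051 = 0.093265
λ₂=(a−b·0.182)/D = (2.392755−13.433926·0.182)/17.044051 = -0.003064
w* = 0.093265·x + -0.003064·y:
  w_0 = 0.093265·1.0908 + -0.003064·5.9253 = 0.0836  (Kellogg)
  w_1 = 0.093265·0.9082 + -0.003064·9.1430 = 0.0567  (GE)
  w_2 = 0.093265·-0.3063 + -0.003064·5.0595 = -0.0441  (Ford)
  w_3 = 0.093265·5.0137 + -0.003064·24.3916 = 0.3929  (Chevron)
  w_4 = 0.093265·2.0256 + -0.003064·13.7684 = 0.1467  (Lockheed)
  w_5 = 0.093265·4.7019 + -0.003064·24.2589 = 0.3642  (Oracle)
Σw_i=1.0000  μᵀw=0.1820
σ²=wᵀΣw=λ₁·μ_p+λ₂ = 0.093265·0.182 + -0.003064 = 0.013910 ≈ 0.0139


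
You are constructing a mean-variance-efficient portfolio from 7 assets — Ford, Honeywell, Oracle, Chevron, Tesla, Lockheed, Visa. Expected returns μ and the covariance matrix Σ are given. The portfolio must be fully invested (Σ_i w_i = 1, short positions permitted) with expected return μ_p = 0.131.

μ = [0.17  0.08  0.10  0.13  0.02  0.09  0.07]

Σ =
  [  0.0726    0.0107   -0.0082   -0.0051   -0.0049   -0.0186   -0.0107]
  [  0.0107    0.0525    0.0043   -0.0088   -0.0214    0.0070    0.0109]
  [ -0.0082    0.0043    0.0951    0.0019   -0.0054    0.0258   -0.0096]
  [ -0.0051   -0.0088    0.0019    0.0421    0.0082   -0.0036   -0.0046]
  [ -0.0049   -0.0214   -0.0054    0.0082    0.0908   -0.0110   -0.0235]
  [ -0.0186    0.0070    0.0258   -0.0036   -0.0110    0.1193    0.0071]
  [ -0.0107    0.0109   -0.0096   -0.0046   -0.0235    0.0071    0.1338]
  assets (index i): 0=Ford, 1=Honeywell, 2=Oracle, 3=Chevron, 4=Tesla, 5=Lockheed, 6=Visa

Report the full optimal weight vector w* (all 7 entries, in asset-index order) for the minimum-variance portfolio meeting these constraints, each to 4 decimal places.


0.3260  0.0634  0.0877  0.3785  -0.0112  0.0933  0.0624

u=Σ⁻¹μ = [2.9634  1.4628  1.0239  3.7384  0.8153  1.0418  0.9309]
v=Σ⁻¹𝟙 = [19.0586  23.4824  10.1847  28.7725  19.8120  9.7680  11.7663]
a=μᵀu=1.384407  b=𝟙ᵀu=11.976452  c=𝟙ᵀv=122.844466  D=ac−b²=26.631307
λ₁=(c·0.131−b)/D = (122.844466·0.131−11.976452)/26.631307 = 0.154561
λ₂=(a−b·0.131)/D = (1.384407−11.976452·0.131)/26.631307 = -0.006928
w* = 0.154561·u + -0.006928·v:
  w_0 = 0.154561·2.9634 + -0.006928·19.0586 = 0.3260  (Ford)
  w_1 = 0.154561·1.4628 + -0.006928·23.4824 = 0.0634  (Honeywell)
  w_2 = 0.154561·1.0239 + -0.006928·10.1847 = 0.0877  (Oracle)
  w_3 = 0.154561·3.7384 + -0.006928·28.7725 = 0.3785  (Chevron)
  w_4 = 0.154561·0.8153 + -0.006928·19.8120 = -0.0112  (Tesla)
  w_5 = 0.154561·1.0418 + -0.006928·9.7680 = 0.0933  (Lockheed)
  w_6 = 0.154561·0.9309 + -0.006928·11.7663 = 0.0624  (Visa)
Σw_i=1.0000  μᵀw=0.1310
σ²=wᵀΣw=λ₁·μ_p+λ₂ = 0.154561·0.131 + -0.006928 = 0.013319 ≈ 0.0133


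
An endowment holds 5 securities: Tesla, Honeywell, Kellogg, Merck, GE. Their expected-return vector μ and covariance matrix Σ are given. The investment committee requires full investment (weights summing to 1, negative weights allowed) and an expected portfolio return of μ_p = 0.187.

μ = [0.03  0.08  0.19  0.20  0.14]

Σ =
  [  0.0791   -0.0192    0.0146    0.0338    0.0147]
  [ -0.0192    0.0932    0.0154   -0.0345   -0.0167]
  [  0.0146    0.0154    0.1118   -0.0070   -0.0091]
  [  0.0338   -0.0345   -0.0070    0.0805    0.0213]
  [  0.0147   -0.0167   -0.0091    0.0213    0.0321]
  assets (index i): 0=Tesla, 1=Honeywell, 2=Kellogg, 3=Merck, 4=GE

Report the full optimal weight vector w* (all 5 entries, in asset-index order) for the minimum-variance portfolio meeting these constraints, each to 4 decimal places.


-0.2347  0.1850  0.2421  0.3363  0.4714

p=Σ⁻¹μ = [-1.7079  2.1314  2.2149  3.0168  4.8784]
q=Σ⁻¹𝟙 = [4.8820  20.4718  9.0072  10.6551  35.0506]
a=μᵀp=1.826453  b=𝟙ᵀp=10.533680  c=𝟙ᵀq=80.066716  D=ac−b²=35.279690
λ₁=(c·0.187−b)/D = (80.066716·0.187−10.533680)/35.279690 = 0.125817
λ₂=(a−b·0.187)/D = (1.826453−10.533680·0.187)/35.279690 = -0.004063
w* = 0.125817·p + -0.004063·q:
  w_0 = 0.125817·-1.7079 + -0.004063·4.8820 = -0.2347  (Tesla)
  w_1 = 0.125817·2.1314 + -0.004063·20.4718 = 0.1850  (Honeywell)
  w_2 = 0.125817·2.2149 + -0.004063·9.0072 = 0.2421  (Kellogg)
  w_3 = 0.125817·3.0168 + -0.004063·10.6551 = 0.3363  (Merck)
  w_4 = 0.125817·4.8784 + -0.004063·35.0506 = 0.4714  (GE)
Σw_i=1.0000  μᵀw=0.1870
σ²=wᵀΣw=λ₁·μ_p+λ₂ = 0.125817·0.187 + -0.004063 = 0.019465 ≈ 0.0195


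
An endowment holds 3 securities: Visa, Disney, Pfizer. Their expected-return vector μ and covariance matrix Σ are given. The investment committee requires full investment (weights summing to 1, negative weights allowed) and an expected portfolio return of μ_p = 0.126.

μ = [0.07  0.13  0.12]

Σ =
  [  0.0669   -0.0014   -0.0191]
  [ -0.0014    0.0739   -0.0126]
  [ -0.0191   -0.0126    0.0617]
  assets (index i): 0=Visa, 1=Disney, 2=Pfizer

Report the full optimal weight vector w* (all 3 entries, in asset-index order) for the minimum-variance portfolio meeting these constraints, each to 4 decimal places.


u=Σ⁻¹μ = [1.9578  2.3117  3.0230]
v=Σ⁻¹𝟙 = [23.0891  18.5988  27.1531]
a=μᵀu=0.800323  b=𝟙ᵀu=7.292463  c=𝟙ᵀv=68.841098  D=ac−b²=1.915069
λ₁=(c·0.126−b)/D = (68.841098·0.126−7.292463)/1.915069 = 0.721392
λ₂=(a−b·0.126)/D = (0.800323−7.292463·0.126)/1.915069 = -0.061892
w* = 0.721392·u + -0.061892·v:
  w_0 = 0.721392·1.9578 + -0.061892·23.0891 = -0.0167  (Visa)
  w_1 = 0.721392·2.3117 + -0.061892·18.5988 = 0.5165  (Disney)
  w_2 = 0.721392·3.0230 + -0.061892·27.1531 = 0.5002  (Pfizer)
Σw_i=1.0000  μᵀw=0.1260
σ²=wᵀΣw=λ₁·μ_p+λ₂ = 0.721392·0.126 + -0.061892 = 0.029003 ≈ 0.0290

-0.0167  0.5165  0.5002


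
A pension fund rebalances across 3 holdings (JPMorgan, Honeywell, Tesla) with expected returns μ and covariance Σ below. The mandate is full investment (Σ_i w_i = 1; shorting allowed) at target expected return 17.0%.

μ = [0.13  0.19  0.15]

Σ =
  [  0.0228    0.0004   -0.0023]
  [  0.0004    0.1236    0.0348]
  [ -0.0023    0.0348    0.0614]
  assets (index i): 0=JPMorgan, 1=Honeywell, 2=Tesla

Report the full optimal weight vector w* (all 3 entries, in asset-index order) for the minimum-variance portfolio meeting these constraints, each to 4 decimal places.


u=Σ⁻¹μ = [5.9022  0.9139  2.1461]
v=Σ⁻¹𝟙 = [45.4183  3.4257  16.0464]
a=μᵀu=1.262843  b=𝟙ᵀu=8.962216  c=𝟙ᵀv=64.890349  D=ac−b²=1.624983
λ₁=(c·0.170−b)/D = (64.890349·0.170−8.962216)/1.624983 = 1.273332
λ₂=(a−b·0.170)/D = (1.262843−8.962216·0.170)/1.624983 = -0.160453
w* = 1.273332·u + -0.160453·v:
  w_0 = 1.273332·5.9022 + -0.160453·45.4183 = 0.2280  (JPMorgan)
  w_1 = 1.273332·0.9139 + -0.160453·3.4257 = 0.6140  (Honeywell)
  w_2 = 1.273332·2.1461 + -0.160453·16.0464 = 0.1580  (Tesla)
Σw_i=1.0000  μᵀw=0.1700
σ²=wᵀΣw=λ₁·μ_p+λ₂ = 1.273332·0.170 + -0.160453 = 0.056013 ≈ 0.0560

0.2280  0.6140  0.1580


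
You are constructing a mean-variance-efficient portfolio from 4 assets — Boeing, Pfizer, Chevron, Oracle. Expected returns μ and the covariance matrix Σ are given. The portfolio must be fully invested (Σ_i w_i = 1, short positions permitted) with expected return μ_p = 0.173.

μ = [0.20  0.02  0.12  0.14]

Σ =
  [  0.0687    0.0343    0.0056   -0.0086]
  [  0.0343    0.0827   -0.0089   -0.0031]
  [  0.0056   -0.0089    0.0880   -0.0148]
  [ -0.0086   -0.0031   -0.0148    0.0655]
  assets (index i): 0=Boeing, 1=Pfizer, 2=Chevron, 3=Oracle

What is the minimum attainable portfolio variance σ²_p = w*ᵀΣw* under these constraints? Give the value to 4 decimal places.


g=Σ⁻¹μ = [3.6510  -0.9997  1.5201  2.9129]
h=Σ⁻¹𝟙 = [10.9266  9.9613  15.1393  20.5941]
a=μᵀg=1.300440  b=𝟙ᵀg=7.084426  c=𝟙ᵀh=56.621236  D=ac−b²=23.443435
λ₁=(c·0.173−b)/D = (56.621236·0.173−7.084426)/23.443435 = 0.115642
λ₂=(a−b·0.173)/D = (1.300440−7.084426·0.173)/23.443435 = 0.003192
w* = 0.115642·g + 0.003192·h:
  w_0 = 0.115642·3.6510 + 0.003192·10.9266 = 0.4571  (Boeing)
  w_1 = 0.115642·-0.9997 + 0.003192·9.9613 = -0.0838  (Pfizer)
  w_2 = 0.115642·1.5201 + 0.003192·15.1393 = 0.2241  (Chevron)
  w_3 = 0.115642·2.9129 + 0.003192·20.5941 = 0.4026  (Oracle)
Σw_i=1.0000  μᵀw=0.1730
σ²=wᵀΣw=λ₁·μ_p+λ₂ = 0.115642·0.173 + 0.003192 = 0.023198 ≈ 0.0232

0.0232


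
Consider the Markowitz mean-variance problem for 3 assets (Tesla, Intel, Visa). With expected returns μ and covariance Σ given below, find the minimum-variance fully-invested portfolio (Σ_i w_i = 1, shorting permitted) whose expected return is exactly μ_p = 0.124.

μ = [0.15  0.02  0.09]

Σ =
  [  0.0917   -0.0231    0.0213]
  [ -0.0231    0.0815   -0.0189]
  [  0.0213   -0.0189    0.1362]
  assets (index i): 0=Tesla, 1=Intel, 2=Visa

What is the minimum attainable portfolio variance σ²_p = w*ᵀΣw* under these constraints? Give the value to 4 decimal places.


p=Σ⁻¹μ = [1.7329  0.8545  0.5084]
q=Σ⁻¹𝟙 = [13.6311  17.9184  7.6969]
a=μᵀp=0.322781  b=𝟙ᵀp=3.095752  c=𝟙ᵀq=39.246374  D=ac−b²=3.084321
λ₁=(c·0.124−b)/D = (39.246374·0.124−3.095752)/3.084321 = 0.574129
λ₂=(a−b·0.124)/D = (0.322781−3.095752·0.124)/3.084321 = -0.019807
w* = 0.574129·p + -0.019807·q:
  w_0 = 0.574129·1.7329 + -0.019807·13.6311 = 0.7249  (Tesla)
  w_1 = 0.574129·0.8545 + -0.019807·17.9184 = 0.1357  (Intel)
  w_2 = 0.574129·0.5084 + -0.019807·7.6969 = 0.1394  (Visa)
Σw_i=1.0000  μᵀw=0.1240
σ²=wᵀΣw=λ₁·μ_p+λ₂ = 0.574129·0.124 + -0.019807 = 0.051385 ≈ 0.0514

0.0514


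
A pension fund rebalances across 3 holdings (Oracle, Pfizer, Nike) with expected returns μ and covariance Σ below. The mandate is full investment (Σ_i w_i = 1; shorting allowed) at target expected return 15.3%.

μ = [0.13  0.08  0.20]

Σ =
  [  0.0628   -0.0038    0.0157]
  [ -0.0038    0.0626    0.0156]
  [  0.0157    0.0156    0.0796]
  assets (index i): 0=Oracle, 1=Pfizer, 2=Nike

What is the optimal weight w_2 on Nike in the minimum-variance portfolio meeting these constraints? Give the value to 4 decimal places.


x=Σ⁻¹μ = [1.6172  0.8721  2.0227]
y=Σ⁻¹𝟙 = [15.2035  15.2592  6.5736]
a=μᵀx=0.684534  b=𝟙ᵀx=4.511916  c=𝟙ᵀy=37.036302  D=ac−b²=4.995240
λ₁=(c·0.153−b)/D = (37.036302·0.153−4.511916)/4.995240 = 0.231148
λ₂=(a−b·0.153)/D = (0.684534−4.511916·0.153)/4.995240 = -0.001159
w* = 0.231148·x + -0.001159·y:
  w_0 = 0.231148·1.6172 + -0.001159·15.2035 = 0.3562  (Oracle)
  w_1 = 0.231148·0.8721 + -0.001159·15.2592 = 0.1839  (Pfizer)
  w_2 = 0.231148·2.0227 + -0.001159·6.5736 = 0.4599  (Nike)
Σw_i=1.0000  μᵀw=0.1530
σ²=wᵀΣw=λ₁·μ_p+λ₂ = 0.231148·0.153 + -0.001159 = 0.034207 ≈ 0.0342

0.4599


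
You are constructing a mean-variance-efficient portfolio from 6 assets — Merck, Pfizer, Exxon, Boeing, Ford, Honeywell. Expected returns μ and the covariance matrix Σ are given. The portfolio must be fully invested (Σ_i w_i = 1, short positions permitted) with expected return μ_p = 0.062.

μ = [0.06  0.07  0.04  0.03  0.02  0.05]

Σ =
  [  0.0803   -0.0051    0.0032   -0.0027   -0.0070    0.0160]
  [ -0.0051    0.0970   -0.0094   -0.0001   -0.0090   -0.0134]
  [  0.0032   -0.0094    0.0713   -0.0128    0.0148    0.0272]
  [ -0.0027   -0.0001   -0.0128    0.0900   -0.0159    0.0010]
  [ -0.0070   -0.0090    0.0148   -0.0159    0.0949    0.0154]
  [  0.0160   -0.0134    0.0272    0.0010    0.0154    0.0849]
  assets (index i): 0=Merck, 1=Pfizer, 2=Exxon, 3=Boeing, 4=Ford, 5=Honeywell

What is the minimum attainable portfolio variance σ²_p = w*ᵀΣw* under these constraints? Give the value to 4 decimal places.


p=Σ⁻¹μ = [0.7524  0.8898  0.5339  0.4800  0.2896  0.3583]
q=Σ⁻¹𝟙 = [13.5167  14.1719  13.7261  15.6622  12.6158  4.5977]
a=μᵀp=0.166899  b=𝟙ᵀp=3.304146  c=𝟙ᵀq=74.290416  D=ac−b²=1.481623
λ₁=(c·0.062−b)/D = (74.290416·0.062−3.304146)/1.481623 = 0.878671
λ₂=(a−b·0.062)/D = (0.166899−3.304146·0.062)/1.481623 = -0.025619
w* = 0.878671·p + -0.025619·q:
  w_0 = 0.878671·0.7524 + -0.025619·13.5167 = 0.3149  (Merck)
  w_1 = 0.878671·0.8898 + -0.025619·14.1719 = 0.4188  (Pfizer)
  w_2 = 0.878671·0.5339 + -0.025619·13.7261 = 0.1175  (Exxon)
  w_3 = 0.878671·0.4800 + -0.025619·15.6622 = 0.0205  (Boeing)
  w_4 = 0.878671·0.2896 + -0.025619·12.6158 = -0.0687  (Ford)
  w_5 = 0.878671·0.3583 + -0.025619·4.5977 = 0.1971  (Honeywell)
Σw_i=1.0000  μᵀw=0.0620
σ²=wᵀΣw=λ₁·μ_p+λ₂ = 0.878671·0.062 + -0.025619 = 0.028858 ≈ 0.0289

0.0289


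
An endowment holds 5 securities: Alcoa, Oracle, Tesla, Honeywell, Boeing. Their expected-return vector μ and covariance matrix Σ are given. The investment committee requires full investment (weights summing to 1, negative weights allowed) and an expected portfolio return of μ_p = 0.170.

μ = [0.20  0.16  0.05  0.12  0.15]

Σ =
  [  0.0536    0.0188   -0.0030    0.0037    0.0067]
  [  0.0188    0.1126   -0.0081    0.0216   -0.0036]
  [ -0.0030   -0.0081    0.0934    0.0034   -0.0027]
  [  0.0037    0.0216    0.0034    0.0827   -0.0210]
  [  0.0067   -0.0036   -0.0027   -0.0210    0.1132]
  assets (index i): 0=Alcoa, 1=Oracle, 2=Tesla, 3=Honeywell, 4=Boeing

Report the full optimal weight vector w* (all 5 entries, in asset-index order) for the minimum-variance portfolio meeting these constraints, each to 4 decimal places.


0.5243  0.0913  0.0185  0.1758  0.1901

u=Σ⁻¹μ = [3.2450  0.6942  0.6882  1.4626  1.4428]
v=Σ⁻¹𝟙 = [15.3210  5.1321  11.5039  12.2964  10.6458]
a=μᵀu=1.186438  b=𝟙ᵀu=7.532966  c=𝟙ᵀv=54.899210  D=ac−b²=8.388913
λ₁=(c·0.170−b)/D = (54.899210·0.170−7.532966)/8.388913 = 0.214557
λ₂=(a−b·0.170)/D = (1.186438−7.532966·0.170)/8.388913 = -0.011225
w* = 0.214557·u + -0.011225·v:
  w_0 = 0.214557·3.2450 + -0.011225·15.3210 = 0.5243  (Alcoa)
  w_1 = 0.214557·0.6942 + -0.011225·5.1321 = 0.0913  (Oracle)
  w_2 = 0.214557·0.6882 + -0.011225·11.5039 = 0.0185  (Tesla)
  w_3 = 0.214557·1.4626 + -0.011225·12.2964 = 0.1758  (Honeywell)
  w_4 = 0.214557·1.4428 + -0.011225·10.6458 = 0.1901  (Boeing)
Σw_i=1.0000  μᵀw=0.1700
σ²=wᵀΣw=λ₁·μ_p+λ₂ = 0.214557·0.170 + -0.011225 = 0.025250 ≈ 0.0252


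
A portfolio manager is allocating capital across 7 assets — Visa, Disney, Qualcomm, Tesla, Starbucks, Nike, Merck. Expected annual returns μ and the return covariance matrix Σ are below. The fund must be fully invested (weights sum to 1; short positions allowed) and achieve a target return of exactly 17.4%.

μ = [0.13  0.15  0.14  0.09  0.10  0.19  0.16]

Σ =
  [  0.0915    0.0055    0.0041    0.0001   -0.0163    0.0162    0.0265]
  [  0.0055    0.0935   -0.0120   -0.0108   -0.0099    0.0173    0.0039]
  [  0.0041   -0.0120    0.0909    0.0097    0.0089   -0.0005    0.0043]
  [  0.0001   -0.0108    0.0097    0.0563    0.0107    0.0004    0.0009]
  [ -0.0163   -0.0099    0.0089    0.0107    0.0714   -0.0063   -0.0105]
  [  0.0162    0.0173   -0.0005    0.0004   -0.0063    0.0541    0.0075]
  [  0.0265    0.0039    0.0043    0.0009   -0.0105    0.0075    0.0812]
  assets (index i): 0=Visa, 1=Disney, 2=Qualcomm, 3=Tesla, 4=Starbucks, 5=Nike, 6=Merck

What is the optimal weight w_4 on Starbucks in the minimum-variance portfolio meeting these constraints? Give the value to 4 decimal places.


x=Σ⁻¹μ = [0.6429  1.4884  1.3304  1.2499  1.8849  2.8463  1.5857]
y=Σ⁻¹𝟙 = [7.7143  12.0778  8.6185  15.1743  16.6355  12.8923  9.5533]
a=μᵀx=1.588570  b=𝟙ᵀx=11.028439  c=𝟙ᵀy=82.666112  D=ac−b²=9.694426
λ₁=(c·0.174−b)/D = (82.666112·0.174−11.028439)/9.694426 = 0.346123
λ₂=(a−b·0.174)/D = (1.588570−11.028439·0.174)/9.694426 = -0.034079
w* = 0.346123·x + -0.034079·y:
  w_0 = 0.346123·0.6429 + -0.034079·7.7143 = -0.0404  (Visa)
  w_1 = 0.346123·1.4884 + -0.034079·12.0778 = 0.1036  (Disney)
  w_2 = 0.346123·1.3304 + -0.034079·8.6185 = 0.1668  (Qualcomm)
  w_3 = 0.346123·1.2499 + -0.034079·15.1743 = -0.0845  (Tesla)
  w_4 = 0.346123·1.8849 + -0.034079·16.6355 = 0.0855  (Starbucks)
  w_5 = 0.346123·2.8463 + -0.034079·12.8923 = 0.5458  (Nike)
  w_6 = 0.346123·1.5857 + -0.034079·9.5533 = 0.2233  (Merck)
Σw_i=1.0000  μᵀw=0.1740
σ²=wᵀΣw=λ₁·μ_p+λ₂ = 0.346123·0.174 + -0.034079 = 0.026146 ≈ 0.0261

0.0855


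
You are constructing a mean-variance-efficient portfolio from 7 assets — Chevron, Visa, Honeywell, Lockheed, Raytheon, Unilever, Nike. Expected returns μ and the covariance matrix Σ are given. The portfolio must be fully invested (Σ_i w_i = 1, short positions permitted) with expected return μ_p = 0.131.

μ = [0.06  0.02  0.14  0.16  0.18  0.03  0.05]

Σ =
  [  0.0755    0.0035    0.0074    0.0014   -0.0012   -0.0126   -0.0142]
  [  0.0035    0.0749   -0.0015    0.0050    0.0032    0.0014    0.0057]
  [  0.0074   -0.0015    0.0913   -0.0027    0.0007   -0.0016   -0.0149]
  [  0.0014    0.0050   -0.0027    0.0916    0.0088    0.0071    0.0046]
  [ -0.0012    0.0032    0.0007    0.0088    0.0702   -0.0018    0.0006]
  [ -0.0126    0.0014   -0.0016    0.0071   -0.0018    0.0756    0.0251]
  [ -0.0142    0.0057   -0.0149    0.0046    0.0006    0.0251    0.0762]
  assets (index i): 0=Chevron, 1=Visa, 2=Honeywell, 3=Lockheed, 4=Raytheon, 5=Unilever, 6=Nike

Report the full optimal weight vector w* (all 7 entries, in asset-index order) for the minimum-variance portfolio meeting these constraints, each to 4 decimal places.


0.1185  0.0051  0.2160  0.1928  0.3069  0.0287  0.1320

u=Σ⁻¹μ = [0.8551  -0.0183  1.6520  1.4935  2.3718  0.1668  0.9761]
v=Σ⁻¹𝟙 = [16.0014  10.5428  12.3559  7.6639  13.1221  11.0638  13.5223]
a=μᵀu=1.001918  b=𝟙ᵀu=7.497010  c=𝟙ᵀv=84.272231  D=ac−b²=28.228728
λ₁=(c·0.131−b)/D = (84.272231·0.131−7.497010)/28.228728 = 0.125498
λ₂=(a−b·0.131)/D = (1.001918−7.497010·0.131)/28.228728 = 0.000702
w* = 0.125498·u + 0.000702·v:
  w_0 = 0.125498·0.8551 + 0.000702·16.0014 = 0.1185  (Chevron)
  w_1 = 0.125498·-0.0183 + 0.000702·10.5428 = 0.0051  (Visa)
  w_2 = 0.125498·1.6520 + 0.000702·12.3559 = 0.2160  (Honeywell)
  w_3 = 0.125498·1.4935 + 0.000702·7.6639 = 0.1928  (Lockheed)
  w_4 = 0.125498·2.3718 + 0.000702·13.1221 = 0.3069  (Raytheon)
  w_5 = 0.125498·0.1668 + 0.000702·11.0638 = 0.0287  (Unilever)
  w_6 = 0.125498·0.9761 + 0.000702·13.5223 = 0.1320  (Nike)
Σw_i=1.0000  μᵀw=0.1310
σ²=wᵀΣw=λ₁·μ_p+λ₂ = 0.125498·0.131 + 0.000702 = 0.017142 ≈ 0.0171


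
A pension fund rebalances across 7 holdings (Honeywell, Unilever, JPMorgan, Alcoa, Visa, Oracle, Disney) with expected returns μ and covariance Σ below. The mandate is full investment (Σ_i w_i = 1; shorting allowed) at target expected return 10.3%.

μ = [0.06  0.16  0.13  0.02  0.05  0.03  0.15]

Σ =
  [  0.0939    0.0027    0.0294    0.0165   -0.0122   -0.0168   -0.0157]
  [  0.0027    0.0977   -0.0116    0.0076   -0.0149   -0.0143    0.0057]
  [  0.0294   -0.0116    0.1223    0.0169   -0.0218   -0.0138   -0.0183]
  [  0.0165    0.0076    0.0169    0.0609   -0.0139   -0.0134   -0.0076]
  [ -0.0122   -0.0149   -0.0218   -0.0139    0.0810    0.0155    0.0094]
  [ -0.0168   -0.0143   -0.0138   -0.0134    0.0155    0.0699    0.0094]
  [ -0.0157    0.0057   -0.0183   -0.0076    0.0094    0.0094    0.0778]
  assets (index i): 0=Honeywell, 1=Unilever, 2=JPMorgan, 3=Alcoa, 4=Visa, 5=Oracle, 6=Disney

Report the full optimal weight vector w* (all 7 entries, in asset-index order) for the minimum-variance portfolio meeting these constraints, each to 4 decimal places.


0.0880  0.2016  0.1689  0.0645  0.1443  0.1241  0.2085

g=Σ⁻¹μ = [0.6781  1.9827  1.6810  0.1364  1.1611  0.8174  2.0893]
h=Σ⁻¹𝟙 = [11.5595  14.6943  11.7745  18.4022  17.6254  20.1364  14.1143]
a=μᵀg=0.975143  b=𝟙ᵀg=8.545893  c=𝟙ᵀh=108.306585  D=ac−b²=32.582089
λ₁=(c·0.103−b)/D = (108.306585·0.103−8.545893)/32.582089 = 0.080096
λ₂=(a−b·0.103)/D = (0.975143−8.545893·0.103)/32.582089 = 0.002913
w* = 0.080096·g + 0.002913·h:
  w_0 = 0.080096·0.6781 + 0.002913·11.5595 = 0.0880  (Honeywell)
  w_1 = 0.080096·1.9827 + 0.002913·14.6943 = 0.2016  (Unilever)
  w_2 = 0.080096·1.6810 + 0.002913·11.7745 = 0.1689  (JPMorgan)
  w_3 = 0.080096·0.1364 + 0.002913·18.4022 = 0.0645  (Alcoa)
  w_4 = 0.080096·1.1611 + 0.002913·17.6254 = 0.1443  (Visa)
  w_5 = 0.080096·0.8174 + 0.002913·20.1364 = 0.1241  (Oracle)
  w_6 = 0.080096·2.0893 + 0.002913·14.1143 = 0.2085  (Disney)
Σw_i=1.0000  μᵀw=0.1030
σ²=wᵀΣw=λ₁·μ_p+λ₂ = 0.080096·0.103 + 0.002913 = 0.011163 ≈ 0.0112


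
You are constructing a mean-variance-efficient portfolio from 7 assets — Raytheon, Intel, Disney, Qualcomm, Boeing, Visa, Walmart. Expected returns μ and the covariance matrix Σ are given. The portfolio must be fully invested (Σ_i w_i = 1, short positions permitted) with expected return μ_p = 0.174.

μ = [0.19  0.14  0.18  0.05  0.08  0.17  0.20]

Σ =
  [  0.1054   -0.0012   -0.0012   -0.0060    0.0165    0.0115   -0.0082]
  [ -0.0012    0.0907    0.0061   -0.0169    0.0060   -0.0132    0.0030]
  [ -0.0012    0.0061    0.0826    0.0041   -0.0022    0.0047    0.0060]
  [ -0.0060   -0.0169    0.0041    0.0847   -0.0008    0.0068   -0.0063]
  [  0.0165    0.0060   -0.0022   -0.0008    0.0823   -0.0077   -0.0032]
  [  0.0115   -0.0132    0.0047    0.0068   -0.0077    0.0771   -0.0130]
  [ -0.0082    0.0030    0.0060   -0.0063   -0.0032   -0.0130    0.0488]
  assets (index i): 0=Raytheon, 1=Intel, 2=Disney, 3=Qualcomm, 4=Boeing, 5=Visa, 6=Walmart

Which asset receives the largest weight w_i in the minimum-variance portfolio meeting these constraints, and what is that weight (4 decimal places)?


x=Σ⁻¹μ = [1.8194  1.8905  1.4897  1.1721  1.0034  3.0280  5.1284]
y=Σ⁻¹𝟙 = [8.8593  14.4527  7.6632  15.6732  12.4646  18.2131  27.8424]
a=μᵀx=2.557823  b=𝟙ᵀx=15.531531  c=𝟙ᵀy=105.168360  D=ac−b²=27.773627
λ₁=(c·0.174−b)/D = (105.168360·0.174−15.531531)/27.773627 = 0.099654
λ₂=(a−b·0.174)/D = (2.557823−15.531531·0.174)/27.773627 = -0.005209
w* = 0.099654·x + -0.005209·y:
  w_0 = 0.099654·1.8194 + -0.005209·8.8593 = 0.1352  (Raytheon)
  w_1 = 0.099654·1.8905 + -0.005209·14.4527 = 0.1131  (Intel)
  w_2 = 0.099654·1.4897 + -0.005209·7.6632 = 0.1085  (Disney)
  w_3 = 0.099654·1.1721 + -0.005209·15.6732 = 0.0352  (Qualcomm)
  w_4 = 0.099654·1.0034 + -0.005209·12.4646 = 0.0351  (Boeing)
  w_5 = 0.099654·3.0280 + -0.005209·18.2131 = 0.2069  (Visa)
  w_6 = 0.099654·5.1284 + -0.005209·27.8424 = 0.3661  (Walmart)
Σw_i=1.0000  μᵀw=0.1740
σ²=wᵀΣw=λ₁·μ_p+λ₂ = 0.099654·0.174 + -0.005209 = 0.012131 ≈ 0.0121

Walmart (0.3661)
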